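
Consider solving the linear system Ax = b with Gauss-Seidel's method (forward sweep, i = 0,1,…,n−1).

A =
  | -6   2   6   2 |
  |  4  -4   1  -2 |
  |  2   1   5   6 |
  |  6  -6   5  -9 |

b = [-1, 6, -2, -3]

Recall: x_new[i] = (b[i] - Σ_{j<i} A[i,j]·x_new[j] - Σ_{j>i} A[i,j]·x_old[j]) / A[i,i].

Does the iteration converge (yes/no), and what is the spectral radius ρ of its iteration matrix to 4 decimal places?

A = D + L + U where D = diag(-6, -4, 5, -9).
T_GS = -(D+L)⁻¹U: row 0 first, T[0,3] = -(2)/(-6) = +0.3333; later rows by forward substitution.
  T[0,:] = [+0.0000 +0.3333 +1.0000 +0.3333]
  T[1,:] = [+0.0000 +0.3333 +1.2500 -0.1667]
  T[2,:] = [+0.0000 -0.2000 -0.6500 -1.3000]
  T[3,:] = [+0.0000 -0.1111 -0.5278 -0.3889]
|eigenvalues of T|: 1.2059, 0.3357, 0.1647, 0.0000.
spectral radius ρ = 1.2059; 1.2059 > 1, so it fails to converge.

no, ρ = 1.2059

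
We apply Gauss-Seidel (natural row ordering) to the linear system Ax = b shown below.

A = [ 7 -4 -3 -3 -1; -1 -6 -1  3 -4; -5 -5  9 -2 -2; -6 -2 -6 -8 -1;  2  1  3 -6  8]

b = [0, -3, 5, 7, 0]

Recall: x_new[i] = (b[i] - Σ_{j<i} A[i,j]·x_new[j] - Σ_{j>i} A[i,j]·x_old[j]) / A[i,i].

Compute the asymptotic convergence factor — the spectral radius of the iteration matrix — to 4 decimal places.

0.8469

A = D + L + U where D = diag(7, -6, 9, -8, 8).
T_GS = -(D+L)⁻¹U: row 0 first, T[0,2] = -(-3)/(7) = +0.4286; later rows by forward substitution.
  T[0,:] = [+0.0000  +0.5714  +0.4286  +0.4286  +0.1429]
  T[1,:] = [+0.0000  -0.0952  -0.2381  +0.4286  -0.6905]
  T[2,:] = [+0.0000  +0.2646  +0.1058  +0.6984  -0.0820]
  T[3,:] = [+0.0000  -0.6032  -0.3413  -0.9524  +0.0020]
  T[4,:] = [+0.0000  -0.6825  -0.3730  -1.1369  +0.0828]
|λ(T)| sorted: 0.8469, 0.2331, 0.2047, 0.0164, 0.0000.
ρ = 0.8469; 0.8469 < 1 ⇒ converges.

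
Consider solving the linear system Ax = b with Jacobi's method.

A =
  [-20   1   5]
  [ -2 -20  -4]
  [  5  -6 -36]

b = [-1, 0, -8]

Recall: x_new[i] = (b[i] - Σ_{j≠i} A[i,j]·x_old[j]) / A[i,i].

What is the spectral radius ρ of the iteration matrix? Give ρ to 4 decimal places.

Let D = diag(-20, -20, -36); L, U the strict triangles.
T_J = -D⁻¹(L+U): T[1,2] = -(-4)/(-20) = -0.2000; T[1,1] = 0.
  T[0,:] = [+0.0000  +0.0500  +0.2500]
  T[1,:] = [-0.1000  +0.0000  -0.2000]
  T[2,:] = [+0.1389  -0.1667  +0.0000]
|λ(T)| sorted: 0.2708, 0.2252, 0.0456.
spectral radius ρ = 0.2708; 0.2708 < 1: convergent.

0.2708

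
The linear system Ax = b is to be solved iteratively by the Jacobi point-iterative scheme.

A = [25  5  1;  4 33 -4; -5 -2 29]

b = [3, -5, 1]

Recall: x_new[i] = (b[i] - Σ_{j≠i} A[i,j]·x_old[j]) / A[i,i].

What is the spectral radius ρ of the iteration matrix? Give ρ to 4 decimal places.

0.2098

Split A = D + L + U, D = diag(25, 33, 29).
Jacobi T = -D⁻¹(L+U): T[1,0] = -(4)/(33) = -0.1212; T[1,1] = 0.
  T[0,:] = [+0.0000  -0.2000  -0.0400]
  T[1,:] = [-0.1212  +0.0000  +0.1212]
  T[2,:] = [+0.1724  +0.0690  +0.0000]
moduli |λ_i(T)| = 0.2098, 0.1354, 0.1354.
ρ(T) = max|λ| = 0.2098; 0.2098 < 1: convergent.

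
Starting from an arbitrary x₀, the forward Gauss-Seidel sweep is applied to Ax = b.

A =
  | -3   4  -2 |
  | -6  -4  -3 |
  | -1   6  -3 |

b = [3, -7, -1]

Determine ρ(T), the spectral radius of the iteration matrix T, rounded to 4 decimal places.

Write A = D+L+U with D = diag(-3, -4, -3).
GS T = -(D+L)⁻¹U: row 0 first, T[0,2] = -(-2)/(-3) = -0.6667; later rows by forward substitution.
  T[0,:] = [+0.0000  +1.3333  -0.6667]
  T[1,:] = [+0.0000  -2.0000  +0.2500]
  T[2,:] = [+0.0000  -4.4444  +0.7222]
eigenvalue magnitudes: 1.5000, 0.2222, 0.0000.
spectral radius ρ = 1.5000; 1.5000 > 1: divergent.

1.5000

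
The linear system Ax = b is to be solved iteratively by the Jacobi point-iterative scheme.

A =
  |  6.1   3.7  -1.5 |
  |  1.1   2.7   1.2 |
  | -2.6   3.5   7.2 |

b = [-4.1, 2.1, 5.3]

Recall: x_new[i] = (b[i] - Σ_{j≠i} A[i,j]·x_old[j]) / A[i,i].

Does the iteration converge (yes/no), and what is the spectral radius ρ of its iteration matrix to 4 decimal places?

Diagonal D = diag(6.1, 2.7, 7.2); L, U strict lower/upper.
T_J = -D⁻¹(L+U): T[0,1] = -(3.7)/(6.1) = -0.6066; T[0,0] = 0.
  T[0,:] = [+0.0000 -0.6066 +0.2459]
  T[1,:] = [-0.4074 +0.0000 -0.4444]
  T[2,:] = [+0.3611 -0.4861 +0.0000]
eigenvalue magnitudes: 0.8507, 0.5214, 0.3293.
ρ = 0.8507; 0.8507 < 1, so it converges for any x₀.

yes, ρ = 0.8507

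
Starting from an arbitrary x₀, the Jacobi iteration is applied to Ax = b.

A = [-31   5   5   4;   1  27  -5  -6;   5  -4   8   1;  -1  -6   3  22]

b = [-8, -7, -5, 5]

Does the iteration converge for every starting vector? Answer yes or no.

yes

Split A = D + L + U, D = diag(-31, 27, 8, 22).
Jacobi: T = -D⁻¹(L+U), T[0,1] = -(5)/(-31) = +0.1613; T[0,0] = 0.
  T[0,:] = [+0.0000 +0.1613 +0.1613 +0.1290]
  T[1,:] = [-0.0370 +0.0000 +0.1852 +0.2222]
  T[2,:] = [-0.6250 +0.5000 +0.0000 -0.1250]
  T[3,:] = [+0.0455 +0.2727 -0.1364 +0.0000]
eigenvalue magnitudes: 0.4232, 0.2550, 0.2550, 0.2116.
ρ = 0.4232; 0.4232 < 1 ⇒ converges.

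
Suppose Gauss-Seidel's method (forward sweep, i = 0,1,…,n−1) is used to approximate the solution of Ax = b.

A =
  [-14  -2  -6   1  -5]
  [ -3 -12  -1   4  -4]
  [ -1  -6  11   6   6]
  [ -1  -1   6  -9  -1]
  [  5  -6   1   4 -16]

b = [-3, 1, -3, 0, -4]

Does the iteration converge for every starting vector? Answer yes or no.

yes

Write A = D+L+U with D = diag(-14, -12, 11, -9, -16).
GS T = -(D+L)⁻¹U: row 0 first, T[0,1] = -(-2)/(-14) = -0.1429; later rows by forward substitution.
  T[0,:] = [+0.0000 -0.1429 -0.4286 +0.0714 -0.3571]
  T[1,:] = [+0.0000 +0.0357 +0.0238 +0.3155 -0.2440]
  T[2,:] = [+0.0000 +0.0065 -0.0260 -0.3669 -0.7110]
  T[3,:] = [+0.0000 +0.0162 +0.0277 -0.2876 -0.5183]
  T[4,:] = [+0.0000 -0.0536 -0.1376 -0.1908 -0.1941]
eigenvalue magnitudes: 0.6675, 0.2847, 0.0730, 0.0163, 0.0000.
spectral radius ρ = 0.6675; 0.6675 < 1 ⇒ converges.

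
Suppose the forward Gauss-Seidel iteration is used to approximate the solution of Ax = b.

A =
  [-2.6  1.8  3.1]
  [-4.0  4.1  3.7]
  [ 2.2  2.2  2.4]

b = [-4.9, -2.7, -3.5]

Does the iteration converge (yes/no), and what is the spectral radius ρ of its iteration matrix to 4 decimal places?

A = D + L + U where D = diag(-2.6, 4.1, 2.4).
Gauss-Seidel: T = -(D+L)⁻¹U, row 0 first, T[0,1] = -(1.8)/(-2.6) = +0.6923; later rows by forward substitution.
  T[0,:] = [+0.0000 +0.6923 +1.1923]
  T[1,:] = [+0.0000 +0.6754 +0.2608]
  T[2,:] = [+0.0000 -1.2538 -1.3320]
|eigenvalues of T|: 1.1532, 0.4966, 0.0000.
spectral radius ρ = 1.1532; 1.1532 > 1: divergent.

no, ρ = 1.1532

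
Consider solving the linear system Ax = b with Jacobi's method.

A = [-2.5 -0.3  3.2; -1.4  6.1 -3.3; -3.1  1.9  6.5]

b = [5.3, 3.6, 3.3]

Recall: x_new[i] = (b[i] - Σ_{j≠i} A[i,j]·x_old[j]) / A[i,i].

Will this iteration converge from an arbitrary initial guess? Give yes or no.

yes

Diagonal D = diag(-2.5, 6.1, 6.5); L, U strict lower/upper.
Jacobi: T = -D⁻¹(L+U), T[1,0] = -(-1.4)/(6.1) = +0.2295; T[1,1] = 0.
  T[0,:] = [+0.0000 -0.1200 +1.2800]
  T[1,:] = [+0.2295 +0.0000 +0.5410]
  T[2,:] = [+0.4769 -0.2923 +0.0000]
|eigenvalues of T|: 0.7605, 0.3919, 0.3919.
ρ = 0.7605; 0.7605 < 1 ⇒ converges.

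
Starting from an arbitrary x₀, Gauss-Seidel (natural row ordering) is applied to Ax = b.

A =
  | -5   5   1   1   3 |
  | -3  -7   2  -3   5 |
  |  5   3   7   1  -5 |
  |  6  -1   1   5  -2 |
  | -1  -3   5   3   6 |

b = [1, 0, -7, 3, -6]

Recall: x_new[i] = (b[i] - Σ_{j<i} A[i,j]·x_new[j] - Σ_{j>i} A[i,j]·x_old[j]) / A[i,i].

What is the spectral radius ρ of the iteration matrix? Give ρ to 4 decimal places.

Split A = D + L + U, D = diag(-5, -7, 7, 5, 6).
T_GS = -(D+L)⁻¹U: row 0 first, T[0,1] = -(5)/(-5) = +1.0000; later rows by forward substitution.
  T[0,:] = [+0.0000, +1.0000, +0.2000, +0.2000, +0.6000]
  T[1,:] = [+0.0000, -0.4286, +0.2000, -0.5143, +0.4571]
  T[2,:] = [+0.0000, -0.5306, -0.2286, -0.0653, +0.0898]
  T[3,:] = [+0.0000, -1.1796, -0.1543, -0.3298, -0.2465]
  T[4,:] = [+0.0000, +0.9844, +0.4010, -0.0045, +0.3770]
eigenvalue magnitudes: 1.2538, 0.9128, 0.2775, 0.0086, 0.0000.
spectral radius ρ = 1.2538; 1.2538 > 1 ⇒ diverges.

1.2538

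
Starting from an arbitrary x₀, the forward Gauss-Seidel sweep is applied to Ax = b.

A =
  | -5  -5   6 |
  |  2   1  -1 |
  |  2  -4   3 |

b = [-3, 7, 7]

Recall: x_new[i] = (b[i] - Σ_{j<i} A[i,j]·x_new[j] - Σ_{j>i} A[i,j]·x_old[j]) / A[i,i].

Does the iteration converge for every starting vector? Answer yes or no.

no

Write A = D+L+U with D = diag(-5, 1, 3).
GS T = -(D+L)⁻¹U: row 0 first, T[0,1] = -(-5)/(-5) = -1.0000; later rows by forward substitution.
  T[0,:] = [+0.0000  -1.0000  +1.2000]
  T[1,:] = [+0.0000  +2.0000  -1.4000]
  T[2,:] = [+0.0000  +3.3333  -2.6667]
|λ(T)| sorted: 1.2153, 0.5486, 0.0000.
spectral radius ρ = 1.2153; 1.2153 > 1: divergent.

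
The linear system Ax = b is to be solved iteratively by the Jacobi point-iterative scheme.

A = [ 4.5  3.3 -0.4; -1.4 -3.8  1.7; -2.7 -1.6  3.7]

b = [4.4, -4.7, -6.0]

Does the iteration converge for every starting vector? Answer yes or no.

Split A = D + L + U, D = diag(4.5, -3.8, 3.7).
Jacobi T = -D⁻¹(L+U): T[0,2] = -(-0.4)/(4.5) = +0.0889; T[0,0] = 0.
  T[0,:] = [+0.0000, -0.7333, +0.0889]
  T[1,:] = [-0.3684, +0.0000, +0.4474]
  T[2,:] = [+0.7297, +0.4324, +0.0000]
|eigenvalues of T|: 0.9001, 0.5308, 0.5308.
spectral radius ρ = 0.9001; 0.9001 < 1 ⇒ converges.

yes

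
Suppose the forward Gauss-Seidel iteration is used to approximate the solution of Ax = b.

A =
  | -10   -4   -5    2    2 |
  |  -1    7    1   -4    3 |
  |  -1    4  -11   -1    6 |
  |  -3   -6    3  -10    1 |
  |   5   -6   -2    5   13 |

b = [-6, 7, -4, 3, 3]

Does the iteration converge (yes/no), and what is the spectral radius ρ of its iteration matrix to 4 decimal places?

yes, ρ = 0.7752

Diagonal D = diag(-10, 7, -11, -10, 13); L, U strict lower/upper.
T_GS = -(D+L)⁻¹U: row 0 first, T[0,3] = -(2)/(-10) = +0.2000; later rows by forward substitution.
  T[0,:] = [+0.0000 -0.4000 -0.5000 +0.2000 +0.2000]
  T[1,:] = [+0.0000 -0.0571 -0.2143 +0.6000 -0.4000]
  T[2,:] = [+0.0000 +0.0156 -0.0325 +0.1091 +0.3818]
  T[3,:] = [+0.0000 +0.1590 +0.2688 -0.3873 +0.3945]
  T[4,:] = [+0.0000 +0.0687 -0.0150 +0.3657 -0.3545]
eigenvalue magnitudes: 0.7752, 0.2934, 0.2407, 0.0036, 0.0000.
ρ(T) = max|λ| = 0.7752; 0.7752 < 1, so it converges for any x₀.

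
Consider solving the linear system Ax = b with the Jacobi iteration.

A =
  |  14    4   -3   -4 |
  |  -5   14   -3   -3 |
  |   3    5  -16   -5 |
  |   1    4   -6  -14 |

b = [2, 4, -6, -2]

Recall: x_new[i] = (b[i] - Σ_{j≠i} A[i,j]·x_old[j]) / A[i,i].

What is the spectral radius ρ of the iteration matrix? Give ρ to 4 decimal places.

Split A = D + L + U, D = diag(14, 14, -16, -14).
Jacobi T = -D⁻¹(L+U): T[3,2] = -(-6)/(-14) = -0.4286; T[3,3] = 0.
  T[0,:] = [+0.0000, -0.2857, +0.2143, +0.2857]
  T[1,:] = [+0.3571, +0.0000, +0.2143, +0.2143]
  T[2,:] = [+0.1875, +0.3125, +0.0000, -0.3125]
  T[3,:] = [+0.0714, +0.2857, -0.4286, +0.0000]
|λ(T)| sorted: 0.5399, 0.3106, 0.2311, 0.0018.
spectral radius ρ = 0.5399; 0.5399 < 1, so it converges for any x₀.

0.5399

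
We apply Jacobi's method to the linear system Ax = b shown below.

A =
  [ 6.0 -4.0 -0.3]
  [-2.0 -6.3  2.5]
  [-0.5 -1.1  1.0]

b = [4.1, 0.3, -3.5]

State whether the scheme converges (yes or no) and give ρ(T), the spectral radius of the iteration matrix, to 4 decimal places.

A = D + L + U where D = diag(6, -6.3, 1).
Jacobi T = -D⁻¹(L+U): T[0,1] = -(-4)/(6) = +0.6667; T[0,0] = 0.
  T[0,:] = [+0.0000  +0.6667  +0.0500]
  T[1,:] = [-0.3175  +0.0000  +0.3968]
  T[2,:] = [+0.5000  +1.1000  +0.0000]
moduli |λ_i(T)| = 0.6525, 0.4195, 0.4195.
ρ = 0.6525; 0.6525 < 1 ⇒ converges.

yes, ρ = 0.6525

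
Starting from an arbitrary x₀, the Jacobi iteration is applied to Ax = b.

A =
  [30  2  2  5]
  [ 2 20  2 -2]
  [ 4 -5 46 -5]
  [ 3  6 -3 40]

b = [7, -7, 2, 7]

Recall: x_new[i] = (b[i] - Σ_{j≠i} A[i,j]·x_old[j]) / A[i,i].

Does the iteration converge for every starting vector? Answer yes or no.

yes

Split A = D + L + U, D = diag(30, 20, 46, 40).
Jacobi: T = -D⁻¹(L+U), T[3,2] = -(-3)/(40) = +0.0750; T[3,3] = 0.
  T[0,:] = [+0.0000, -0.0667, -0.0667, -0.1667]
  T[1,:] = [-0.1000, +0.0000, -0.1000, +0.1000]
  T[2,:] = [-0.0870, +0.1087, +0.0000, +0.1087]
  T[3,:] = [-0.0750, -0.1500, +0.0750, +0.0000]
|roots of det(T-λI)|: 0.1822, 0.1386, 0.1386, 0.1305.
ρ = 0.1822; 0.1822 < 1 ⇒ converges.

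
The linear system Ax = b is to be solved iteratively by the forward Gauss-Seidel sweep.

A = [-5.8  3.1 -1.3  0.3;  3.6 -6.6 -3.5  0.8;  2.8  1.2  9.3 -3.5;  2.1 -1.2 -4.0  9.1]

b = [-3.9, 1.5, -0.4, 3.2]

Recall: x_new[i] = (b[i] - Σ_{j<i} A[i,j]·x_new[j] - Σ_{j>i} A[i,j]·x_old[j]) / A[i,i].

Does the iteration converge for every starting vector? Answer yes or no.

A = D + L + U where D = diag(-5.8, -6.6, 9.3, 9.1).
GS T = -(D+L)⁻¹U: row 0 first, T[0,1] = -(3.1)/(-5.8) = +0.5345; later rows by forward substitution.
  T[0,:] = [+0.0000 +0.5345 -0.2241 +0.0517]
  T[1,:] = [+0.0000 +0.2915 -0.6526 +0.1494]
  T[2,:] = [+0.0000 -0.1985 +0.1517 +0.3415]
  T[3,:] = [+0.0000 -0.1722 +0.0323 +0.1579]
|roots of det(T-λI)|: 0.6588, 0.1933, 0.1933, 0.0000.
ρ(T) = max|λ| = 0.6588; 0.6588 < 1: convergent.

yes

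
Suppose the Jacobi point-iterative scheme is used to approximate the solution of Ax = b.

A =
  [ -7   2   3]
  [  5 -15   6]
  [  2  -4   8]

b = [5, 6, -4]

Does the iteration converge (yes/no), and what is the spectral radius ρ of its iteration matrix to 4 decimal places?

Diagonal D = diag(-7, -15, 8); L, U strict lower/upper.
Jacobi: T = -D⁻¹(L+U), T[0,2] = -(3)/(-7) = +0.4286; T[0,0] = 0.
  T[0,:] = [+0.0000, +0.2857, +0.4286]
  T[1,:] = [+0.3333, +0.0000, +0.4000]
  T[2,:] = [-0.2500, +0.5000, +0.0000]
|eigenvalues of T|: 0.5201, 0.2871, 0.2871.
spectral radius ρ = 0.5201; 0.5201 < 1 ⇒ converges.

yes, ρ = 0.5201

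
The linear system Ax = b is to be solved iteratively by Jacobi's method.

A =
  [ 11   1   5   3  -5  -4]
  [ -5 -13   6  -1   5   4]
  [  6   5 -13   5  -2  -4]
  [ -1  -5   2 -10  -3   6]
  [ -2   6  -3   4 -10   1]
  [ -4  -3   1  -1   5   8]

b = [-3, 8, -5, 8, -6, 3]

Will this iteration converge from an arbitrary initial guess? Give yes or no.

Diagonal D = diag(11, -13, -13, -10, -10, 8); L, U strict lower/upper.
Jacobi T = -D⁻¹(L+U): T[1,5] = -(4)/(-13) = +0.3077; T[1,1] = 0.
  T[0,:] = [+0.0000, -0.0909, -0.4545, -0.2727, +0.4545, +0.3636]
  T[1,:] = [-0.3846, +0.0000, +0.4615, -0.0769, +0.3846, +0.3077]
  T[2,:] = [+0.4615, +0.3846, +0.0000, +0.3846, -0.1538, -0.3077]
  T[3,:] = [-0.1000, -0.5000, +0.2000, +0.0000, -0.3000, +0.6000]
  T[4,:] = [-0.2000, +0.6000, -0.3000, +0.4000, +0.0000, +0.1000]
  T[5,:] = [+0.5000, +0.3750, -0.1250, +0.1250, -0.6250, +0.0000]
|roots of det(T-λI)|: 1.3209, 0.5968, 0.5968, 0.5673, 0.5673, 0.4144.
ρ(T) = max|λ| = 1.3209; 1.3209 > 1: divergent.

no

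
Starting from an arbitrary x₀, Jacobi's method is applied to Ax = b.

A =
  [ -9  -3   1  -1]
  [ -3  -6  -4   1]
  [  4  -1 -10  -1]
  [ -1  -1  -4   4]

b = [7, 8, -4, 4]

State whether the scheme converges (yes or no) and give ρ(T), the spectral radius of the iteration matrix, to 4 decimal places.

Write A = D+L+U with D = diag(-9, -6, -10, 4).
T_J = -D⁻¹(L+U): T[2,3] = -(-1)/(-10) = -0.1000; T[2,2] = 0.
  T[0,:] = [+0.0000 -0.3333 +0.1111 -0.1111]
  T[1,:] = [-0.5000 +0.0000 -0.6667 +0.1667]
  T[2,:] = [+0.4000 -0.1000 +0.0000 -0.1000]
  T[3,:] = [+0.2500 +0.2500 +1.0000 +0.0000]
moduli |λ_i(T)| = 0.5026, 0.3697, 0.3697, 0.1213.
ρ = 0.5026; 0.5026 < 1: convergent.

yes, ρ = 0.5026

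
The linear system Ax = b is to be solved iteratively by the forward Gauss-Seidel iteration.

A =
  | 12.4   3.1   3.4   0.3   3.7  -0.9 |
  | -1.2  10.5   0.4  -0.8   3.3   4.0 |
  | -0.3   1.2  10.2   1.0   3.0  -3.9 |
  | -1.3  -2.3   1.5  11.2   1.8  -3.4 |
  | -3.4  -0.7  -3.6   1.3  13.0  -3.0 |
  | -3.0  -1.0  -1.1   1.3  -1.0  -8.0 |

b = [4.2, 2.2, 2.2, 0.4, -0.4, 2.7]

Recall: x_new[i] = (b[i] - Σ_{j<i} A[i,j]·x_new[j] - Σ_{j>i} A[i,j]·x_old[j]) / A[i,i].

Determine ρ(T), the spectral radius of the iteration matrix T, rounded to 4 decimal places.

Split A = D + L + U, D = diag(12.4, 10.5, 10.2, 11.2, 13, -8).
GS T = -(D+L)⁻¹U: row 0 first, T[0,1] = -(3.1)/(12.4) = -0.2500; later rows by forward substitution.
  T[0,:] = [+0.0000 -0.2500 -0.2742 -0.0242 -0.2984 +0.0726]
  T[1,:] = [+0.0000 -0.0286 -0.0694 +0.0734 -0.3484 -0.3727]
  T[2,:] = [+0.0000 -0.0040 +0.0001 -0.1074 -0.2619 +0.4283]
  T[3,:] = [+0.0000 -0.0344 -0.0461 +0.0267 -0.2318 +0.1781]
  T[4,:] = [+0.0000 -0.0646 -0.0708 -0.0348 -0.1461 +0.3305]
  T[5,:] = [+0.0000 +0.1004 +0.1128 +0.0233 +0.1721 -0.0519]
moduli |λ_i(T)| = 0.5244, 0.1895, 0.1895, 0.0523, 0.0132, 0.0000.
spectral radius ρ = 0.5244; 0.5244 < 1: convergent.

0.5244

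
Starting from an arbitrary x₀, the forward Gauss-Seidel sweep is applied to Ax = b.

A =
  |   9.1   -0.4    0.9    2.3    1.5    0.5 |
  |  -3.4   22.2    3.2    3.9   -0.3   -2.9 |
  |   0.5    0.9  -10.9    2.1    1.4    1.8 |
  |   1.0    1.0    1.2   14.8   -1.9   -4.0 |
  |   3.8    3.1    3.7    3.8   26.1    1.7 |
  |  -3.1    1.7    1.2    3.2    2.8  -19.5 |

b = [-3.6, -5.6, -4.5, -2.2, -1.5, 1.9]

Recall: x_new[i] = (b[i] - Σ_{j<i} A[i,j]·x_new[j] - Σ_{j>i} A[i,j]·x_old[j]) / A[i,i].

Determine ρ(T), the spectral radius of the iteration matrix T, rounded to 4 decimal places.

Split A = D + L + U, D = diag(9.1, 22.2, -10.9, 14.8, 26.1, -19.5).
Gauss-Seidel: T = -(D+L)⁻¹U, row 0 first, T[0,5] = -(0.5)/(9.1) = -0.0549; later rows by forward substitution.
  T[0,:] = [+0.0000 +0.0440 -0.0989 -0.2527 -0.1648 -0.0549]
  T[1,:] = [+0.0000 +0.0067 -0.1593 -0.2144 -0.0117 +0.1222]
  T[2,:] = [+0.0000 +0.0026 -0.0177 +0.1634 +0.1199 +0.1727]
  T[3,:] = [+0.0000 -0.0036 +0.0189 +0.0183 +0.1306 +0.2517]
  T[4,:] = [+0.0000 -0.0070 +0.0331 +0.0364 -0.0106 -0.1328]
  T[5,:] = [+0.0000 -0.0078 +0.0086 +0.0398 +0.0525 +0.0523]
moduli |λ_i(T)| = 0.1920, 0.0849, 0.0849, 0.0765, 0.0153, 0.0000.
ρ = 0.1920; 0.1920 < 1, so it converges for any x₀.

0.1920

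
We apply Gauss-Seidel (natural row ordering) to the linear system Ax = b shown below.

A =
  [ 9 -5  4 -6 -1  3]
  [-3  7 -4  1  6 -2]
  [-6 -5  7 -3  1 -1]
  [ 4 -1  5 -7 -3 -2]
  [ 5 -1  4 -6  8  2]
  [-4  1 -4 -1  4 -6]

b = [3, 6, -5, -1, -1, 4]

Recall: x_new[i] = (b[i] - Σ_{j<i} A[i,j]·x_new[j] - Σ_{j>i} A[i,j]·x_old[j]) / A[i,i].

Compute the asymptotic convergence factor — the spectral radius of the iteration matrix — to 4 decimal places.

1.2904

Let D = diag(9, 7, 7, -7, 8, -6); L, U the strict triangles.
T_GS = -(D+L)⁻¹U: row 0 first, T[0,4] = -(-1)/(9) = +0.1111; later rows by forward substitution.
  T[0,:] = [+0.0000, +0.5556, -0.4444, +0.6667, +0.1111, -0.3333]
  T[1,:] = [+0.0000, +0.2381, +0.3810, +0.1429, -0.8095, +0.1429]
  T[2,:] = [+0.0000, +0.6463, -0.1088, +1.1020, -0.6259, -0.0408]
  T[3,:] = [+0.0000, +0.7451, -0.3861, +1.1477, -0.6965, -0.5258]
  T[4,:] = [+0.0000, -0.0818, +0.0902, -0.0890, -0.3801, -0.3977]
  T[5,:] = [+0.0000, -0.9402, +0.5569, -1.4060, +0.0709, +0.0957]
|roots of det(T-λI)|: 1.2904, 0.9063, 0.3929, 0.1454, 0.1454, 0.0000.
ρ(T) = max|λ| = 1.2904; 1.2904 > 1: divergent.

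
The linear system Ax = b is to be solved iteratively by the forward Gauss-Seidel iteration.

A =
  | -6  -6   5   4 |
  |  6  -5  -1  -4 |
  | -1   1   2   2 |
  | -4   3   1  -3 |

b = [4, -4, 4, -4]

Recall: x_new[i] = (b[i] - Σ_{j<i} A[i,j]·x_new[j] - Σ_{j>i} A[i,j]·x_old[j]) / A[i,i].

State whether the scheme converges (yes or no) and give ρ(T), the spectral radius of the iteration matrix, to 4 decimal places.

Let D = diag(-6, -5, 2, -3); L, U the strict triangles.
T_GS = -(D+L)⁻¹U: row 0 first, T[0,3] = -(4)/(-6) = +0.6667; later rows by forward substitution.
  T[0,:] = [+0.0000  -1.0000  +0.8333  +0.6667]
  T[1,:] = [+0.0000  -1.2000  +0.8000  +0.0000]
  T[2,:] = [+0.0000  +0.1000  +0.0167  -0.6667]
  T[3,:] = [+0.0000  +0.1667  -0.3056  -1.1111]
|eigenvalues of T|: 1.5047, 0.9721, 0.1823, 0.0000.
ρ = 1.5047; 1.5047 > 1 ⇒ diverges.

no, ρ = 1.5047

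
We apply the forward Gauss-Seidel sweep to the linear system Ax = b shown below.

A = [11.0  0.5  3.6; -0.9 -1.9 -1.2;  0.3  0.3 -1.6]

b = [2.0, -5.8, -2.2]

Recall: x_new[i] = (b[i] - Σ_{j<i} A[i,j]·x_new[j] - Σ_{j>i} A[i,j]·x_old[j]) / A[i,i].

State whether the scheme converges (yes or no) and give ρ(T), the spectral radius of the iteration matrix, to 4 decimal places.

yes, ρ = 0.1623

A = D + L + U where D = diag(11, -1.9, -1.6).
T_GS = -(D+L)⁻¹U: row 0 first, T[0,2] = -(3.6)/(11) = -0.3273; later rows by forward substitution.
  T[0,:] = [+0.0000, -0.0455, -0.3273]
  T[1,:] = [+0.0000, +0.0215, -0.4766]
  T[2,:] = [+0.0000, -0.0045, -0.1507]
moduli |λ_i(T)| = 0.1623, 0.0332, 0.0000.
ρ = 0.1623; 0.1623 < 1, so it converges for any x₀.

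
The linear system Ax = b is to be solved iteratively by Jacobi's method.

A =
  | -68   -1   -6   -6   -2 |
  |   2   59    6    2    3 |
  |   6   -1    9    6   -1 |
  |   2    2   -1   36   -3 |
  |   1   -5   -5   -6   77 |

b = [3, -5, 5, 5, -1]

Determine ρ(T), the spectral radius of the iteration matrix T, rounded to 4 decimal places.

Let D = diag(-68, 59, 9, 36, 77); L, U the strict triangles.
Jacobi T = -D⁻¹(L+U): T[0,2] = -(-6)/(-68) = -0.0882; T[0,0] = 0.
  T[0,:] = [+0.0000, -0.0147, -0.0882, -0.0882, -0.0294]
  T[1,:] = [-0.0339, +0.0000, -0.1017, -0.0339, -0.0508]
  T[2,:] = [-0.6667, +0.1111, +0.0000, -0.6667, +0.1111]
  T[3,:] = [-0.0556, -0.0556, +0.0278, +0.0000, +0.0833]
  T[4,:] = [-0.0130, +0.0649, +0.0649, +0.0779, +0.0000]
|eigenvalues of T|: 0.2931, 0.1256, 0.1256, 0.0735, 0.0383.
ρ(T) = max|λ| = 0.2931; 0.2931 < 1, so it converges for any x₀.

0.2931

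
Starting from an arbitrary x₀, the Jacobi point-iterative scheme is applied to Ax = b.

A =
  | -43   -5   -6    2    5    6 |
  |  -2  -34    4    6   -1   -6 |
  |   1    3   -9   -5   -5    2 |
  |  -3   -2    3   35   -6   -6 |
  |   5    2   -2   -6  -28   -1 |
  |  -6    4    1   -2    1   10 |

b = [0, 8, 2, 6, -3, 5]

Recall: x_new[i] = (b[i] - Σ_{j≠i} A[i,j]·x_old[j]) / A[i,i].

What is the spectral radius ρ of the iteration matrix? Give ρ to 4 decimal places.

Split A = D + L + U, D = diag(-43, -34, -9, 35, -28, 10).
T_J = -D⁻¹(L+U): T[0,4] = -(5)/(-43) = +0.1163; T[0,0] = 0.
  T[0,:] = [+0.0000, -0.1163, -0.1395, +0.0465, +0.1163, +0.1395]
  T[1,:] = [-0.0588, +0.0000, +0.1176, +0.1765, -0.0294, -0.1765]
  T[2,:] = [+0.1111, +0.3333, +0.0000, -0.5556, -0.5556, +0.2222]
  T[3,:] = [+0.0857, +0.0571, -0.0857, +0.0000, +0.1714, +0.1714]
  T[4,:] = [+0.1786, +0.0714, -0.0714, -0.2143, +0.0000, -0.0357]
  T[5,:] = [+0.6000, -0.4000, -0.1000, +0.2000, -0.1000, +0.0000]
eigenvalue magnitudes: 0.5126, 0.3799, 0.3799, 0.2065, 0.2065, 0.0816.
ρ = 0.5126; 0.5126 < 1 ⇒ converges.

0.5126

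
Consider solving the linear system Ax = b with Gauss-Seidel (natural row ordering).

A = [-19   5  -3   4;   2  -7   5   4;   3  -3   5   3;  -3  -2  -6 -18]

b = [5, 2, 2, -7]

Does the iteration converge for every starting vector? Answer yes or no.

A = D + L + U where D = diag(-19, -7, 5, -18).
T_GS = -(D+L)⁻¹U: row 0 first, T[0,2] = -(-3)/(-19) = -0.1579; later rows by forward substitution.
  T[0,:] = [+0.0000 +0.2632 -0.1579 +0.2105]
  T[1,:] = [+0.0000 +0.0752 +0.6692 +0.6316]
  T[2,:] = [+0.0000 -0.1128 +0.4962 -0.3474]
  T[3,:] = [+0.0000 -0.0146 -0.2135 +0.0105]
|eigenvalues of T|: 0.5463, 0.1855, 0.1855, 0.0000.
ρ(T) = max|λ| = 0.5463; 0.5463 < 1 ⇒ converges.

yes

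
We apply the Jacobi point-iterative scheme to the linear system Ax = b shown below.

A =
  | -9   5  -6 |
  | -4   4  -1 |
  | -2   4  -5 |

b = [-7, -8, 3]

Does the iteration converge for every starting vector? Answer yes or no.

Let D = diag(-9, 4, -5); L, U the strict triangles.
Jacobi: T = -D⁻¹(L+U), T[0,2] = -(-6)/(-9) = -0.6667; T[0,0] = 0.
  T[0,:] = [+0.0000, +0.5556, -0.6667]
  T[1,:] = [+1.0000, +0.0000, +0.2500]
  T[2,:] = [-0.4000, +0.8000, +0.0000]
moduli |λ_i(T)| = 1.2258, 0.6931, 0.6931.
ρ = 1.2258; 1.2258 > 1 ⇒ diverges.

no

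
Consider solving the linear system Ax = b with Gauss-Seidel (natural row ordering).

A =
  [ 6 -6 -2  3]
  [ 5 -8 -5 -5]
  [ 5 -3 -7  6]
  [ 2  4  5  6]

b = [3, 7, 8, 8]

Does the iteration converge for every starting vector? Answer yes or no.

no

A = D + L + U where D = diag(6, -8, -7, 6).
GS T = -(D+L)⁻¹U: row 0 first, T[0,1] = -(-6)/(6) = +1.0000; later rows by forward substitution.
  T[0,:] = [+0.0000  +1.0000  +0.3333  -0.5000]
  T[1,:] = [+0.0000  +0.6250  -0.4167  -0.9375]
  T[2,:] = [+0.0000  +0.4464  +0.4167  +0.9018]
  T[3,:] = [+0.0000  -1.1220  -0.1806  +0.0402]
|λ(T)| sorted: 1.4448, 0.3516, 0.3516, 0.0000.
ρ = 1.4448; 1.4448 > 1: divergent.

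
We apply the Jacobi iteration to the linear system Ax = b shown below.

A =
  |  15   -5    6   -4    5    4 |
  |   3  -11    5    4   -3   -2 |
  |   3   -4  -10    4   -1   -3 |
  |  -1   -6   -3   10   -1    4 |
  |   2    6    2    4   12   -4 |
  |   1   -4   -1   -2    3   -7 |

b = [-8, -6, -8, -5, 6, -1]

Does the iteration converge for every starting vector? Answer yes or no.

no

Split A = D + L + U, D = diag(15, -11, -10, 10, 12, -7).
Jacobi: T = -D⁻¹(L+U), T[0,2] = -(6)/(15) = -0.4000; T[0,0] = 0.
  T[0,:] = [+0.0000, +0.3333, -0.4000, +0.2667, -0.3333, -0.2667]
  T[1,:] = [+0.2727, +0.0000, +0.4545, +0.3636, -0.2727, -0.1818]
  T[2,:] = [+0.3000, -0.4000, +0.0000, +0.4000, -0.1000, -0.3000]
  T[3,:] = [+0.1000, +0.6000, +0.3000, +0.0000, +0.1000, -0.4000]
  T[4,:] = [-0.1667, -0.5000, -0.1667, -0.3333, +0.0000, +0.3333]
  T[5,:] = [+0.1429, -0.5714, -0.1429, -0.2857, +0.4286, +0.0000]
moduli |λ_i(T)| = 1.2461, 0.6482, 0.6482, 0.4532, 0.2227, 0.0756.
spectral radius ρ = 1.2461; 1.2461 > 1, so it fails to converge.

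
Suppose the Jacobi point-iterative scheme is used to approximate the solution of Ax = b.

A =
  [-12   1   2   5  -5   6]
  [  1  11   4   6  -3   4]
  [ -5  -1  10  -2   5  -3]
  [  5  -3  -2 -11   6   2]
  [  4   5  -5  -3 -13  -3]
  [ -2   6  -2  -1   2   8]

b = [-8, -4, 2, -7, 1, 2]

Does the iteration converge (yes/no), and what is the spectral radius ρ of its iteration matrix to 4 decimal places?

Split A = D + L + U, D = diag(-12, 11, 10, -11, -13, 8).
T_J = -D⁻¹(L+U): T[4,5] = -(-3)/(-13) = -0.2308; T[4,4] = 0.
  T[0,:] = [+0.0000  +0.0833  +0.1667  +0.4167  -0.4167  +0.5000]
  T[1,:] = [-0.0909  +0.0000  -0.3636  -0.5455  +0.2727  -0.3636]
  T[2,:] = [+0.5000  +0.1000  +0.0000  +0.2000  -0.5000  +0.3000]
  T[3,:] = [+0.4545  -0.2727  -0.1818  +0.0000  +0.5455  +0.1818]
  T[4,:] = [+0.3077  +0.3846  -0.3846  -0.2308  +0.0000  -0.2308]
  T[5,:] = [+0.2500  -0.7500  +0.2500  +0.1250  -0.2500  +0.0000]
|eigenvalues of T|: 1.1935, 0.5507, 0.5507, 0.3506, 0.3506, 0.1897.
spectral radius ρ = 1.1935; 1.1935 > 1, so it fails to converge.

no, ρ = 1.1935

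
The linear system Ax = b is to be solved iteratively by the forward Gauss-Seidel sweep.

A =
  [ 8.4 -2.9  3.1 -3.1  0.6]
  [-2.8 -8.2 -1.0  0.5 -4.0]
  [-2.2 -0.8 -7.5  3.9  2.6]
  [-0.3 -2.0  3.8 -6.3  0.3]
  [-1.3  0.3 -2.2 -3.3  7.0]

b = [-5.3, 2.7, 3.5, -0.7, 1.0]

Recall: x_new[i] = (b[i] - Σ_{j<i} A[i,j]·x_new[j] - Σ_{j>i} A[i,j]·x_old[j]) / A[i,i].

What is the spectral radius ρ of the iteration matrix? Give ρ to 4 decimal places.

0.7389

Diagonal D = diag(8.4, -8.2, -7.5, -6.3, 7); L, U strict lower/upper.
T_GS = -(D+L)⁻¹U: row 0 first, T[0,3] = -(-3.1)/(8.4) = +0.3690; later rows by forward substitution.
  T[0,:] = [+0.0000 +0.3452 -0.3690 +0.3690 -0.0714]
  T[1,:] = [+0.0000 -0.1179 +0.0041 -0.0650 -0.4634]
  T[2,:] = [+0.0000 -0.0887 +0.1078 +0.4187 +0.4170]
  T[3,:] = [+0.0000 -0.0325 +0.0813 +0.2556 +0.4497]
  T[4,:] = [+0.0000 +0.0260 +0.0035 +0.3234 +0.3497]
moduli |λ_i(T)| = 0.7389, 0.1017, 0.1017, 0.0253, 0.0000.
ρ = 0.7389; 0.7389 < 1 ⇒ converges.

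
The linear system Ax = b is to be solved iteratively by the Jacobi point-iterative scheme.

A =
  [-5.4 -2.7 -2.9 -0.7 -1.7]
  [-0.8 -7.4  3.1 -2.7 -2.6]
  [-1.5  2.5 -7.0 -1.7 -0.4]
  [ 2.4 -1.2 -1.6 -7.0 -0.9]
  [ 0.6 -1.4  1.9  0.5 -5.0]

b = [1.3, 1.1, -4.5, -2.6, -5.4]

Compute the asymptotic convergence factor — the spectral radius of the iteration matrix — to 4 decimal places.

0.8475

Split A = D + L + U, D = diag(-5.4, -7.4, -7, -7, -5).
Jacobi T = -D⁻¹(L+U): T[2,1] = -(2.5)/(-7) = +0.3571; T[2,2] = 0.
  T[0,:] = [+0.0000  -0.5000  -0.5370  -0.1296  -0.3148]
  T[1,:] = [-0.1081  +0.0000  +0.4189  -0.3649  -0.3514]
  T[2,:] = [-0.2143  +0.3571  +0.0000  -0.2429  -0.0571]
  T[3,:] = [+0.3429  -0.1714  -0.2286  +0.0000  -0.1286]
  T[4,:] = [+0.1200  -0.2800  +0.3800  +0.1000  +0.0000]
eigenvalue magnitudes: 0.8475, 0.4270, 0.3733, 0.3733, 0.0411.
ρ = 0.8475; 0.8475 < 1 ⇒ converges.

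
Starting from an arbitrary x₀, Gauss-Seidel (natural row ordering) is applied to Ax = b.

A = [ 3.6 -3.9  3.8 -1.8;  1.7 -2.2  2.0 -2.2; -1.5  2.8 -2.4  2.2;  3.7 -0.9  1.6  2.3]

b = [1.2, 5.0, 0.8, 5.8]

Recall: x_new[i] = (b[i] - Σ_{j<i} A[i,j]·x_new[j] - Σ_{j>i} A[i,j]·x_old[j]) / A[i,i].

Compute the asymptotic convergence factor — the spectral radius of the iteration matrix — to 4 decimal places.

1.3956

Diagonal D = diag(3.6, -2.2, -2.4, 2.3); L, U strict lower/upper.
Gauss-Seidel: T = -(D+L)⁻¹U, row 0 first, T[0,3] = -(-1.8)/(3.6) = +0.5000; later rows by forward substitution.
  T[0,:] = [+0.0000 +1.0833 -1.0556 +0.5000]
  T[1,:] = [+0.0000 +0.8371 +0.0934 -0.6136]
  T[2,:] = [+0.0000 +0.2996 +0.7687 -0.1117]
  T[3,:] = [+0.0000 -1.6236 +1.1999 -0.9667]
eigenvalue magnitudes: 1.3956, 1.0201, 1.0201, 0.0000.
ρ(T) = max|λ| = 1.3956; 1.3956 > 1: divergent.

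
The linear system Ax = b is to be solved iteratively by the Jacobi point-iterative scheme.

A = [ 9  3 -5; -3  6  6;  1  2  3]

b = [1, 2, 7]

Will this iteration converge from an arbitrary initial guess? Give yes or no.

yes

Write A = D+L+U with D = diag(9, 6, 3).
Jacobi T = -D⁻¹(L+U): T[0,2] = -(-5)/(9) = +0.5556; T[0,0] = 0.
  T[0,:] = [+0.0000, -0.3333, +0.5556]
  T[1,:] = [+0.5000, +0.0000, -1.0000]
  T[2,:] = [-0.3333, -0.6667, +0.0000]
moduli |λ_i(T)| = 0.8218, 0.6005, 0.6005.
ρ = 0.8218; 0.8218 < 1, so it converges for any x₀.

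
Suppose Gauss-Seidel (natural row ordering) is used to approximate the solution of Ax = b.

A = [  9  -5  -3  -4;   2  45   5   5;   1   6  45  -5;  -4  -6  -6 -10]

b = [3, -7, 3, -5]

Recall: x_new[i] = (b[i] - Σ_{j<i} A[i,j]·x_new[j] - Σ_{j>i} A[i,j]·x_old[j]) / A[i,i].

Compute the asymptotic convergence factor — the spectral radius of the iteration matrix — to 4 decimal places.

Let D = diag(9, 45, 45, -10); L, U the strict triangles.
GS T = -(D+L)⁻¹U: row 0 first, T[0,1] = -(-5)/(9) = +0.5556; later rows by forward substitution.
  T[0,:] = [+0.0000  +0.5556  +0.3333  +0.4444]
  T[1,:] = [+0.0000  -0.0247  -0.1259  -0.1309]
  T[2,:] = [+0.0000  -0.0091  +0.0094  +0.1187]
  T[3,:] = [+0.0000  -0.2020  -0.0634  -0.1705]
eigenvalue magnitudes: 0.2071, 0.1263, 0.1049, 0.0000.
ρ = 0.2071; 0.2071 < 1 ⇒ converges.

0.2071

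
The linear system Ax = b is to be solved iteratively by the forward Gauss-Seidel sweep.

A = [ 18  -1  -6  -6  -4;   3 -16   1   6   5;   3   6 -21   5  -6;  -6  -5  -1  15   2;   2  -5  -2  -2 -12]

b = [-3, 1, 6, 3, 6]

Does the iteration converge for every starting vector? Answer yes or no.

Diagonal D = diag(18, -16, -21, 15, -12); L, U strict lower/upper.
GS T = -(D+L)⁻¹U: row 0 first, T[0,2] = -(-6)/(18) = +0.3333; later rows by forward substitution.
  T[0,:] = [+0.0000, +0.0556, +0.3333, +0.3333, +0.2222]
  T[1,:] = [+0.0000, +0.0104, +0.1250, +0.4375, +0.3542]
  T[2,:] = [+0.0000, +0.0109, +0.0833, +0.4107, -0.1528]
  T[3,:] = [+0.0000, +0.0264, +0.1806, +0.3065, +0.0634]
  T[4,:] = [+0.0000, -0.0013, -0.0405, -0.2463, -0.0956]
moduli |λ_i(T)| = 0.5077, 0.1328, 0.1328, 0.0021, 0.0000.
spectral radius ρ = 0.5077; 0.5077 < 1: convergent.

yes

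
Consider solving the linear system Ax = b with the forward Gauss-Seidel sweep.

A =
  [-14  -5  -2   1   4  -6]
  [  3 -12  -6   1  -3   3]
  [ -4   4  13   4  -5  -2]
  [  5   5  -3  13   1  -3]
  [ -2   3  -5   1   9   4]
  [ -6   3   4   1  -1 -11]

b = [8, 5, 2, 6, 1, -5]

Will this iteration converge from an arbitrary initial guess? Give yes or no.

yes

A = D + L + U where D = diag(-14, -12, 13, 13, 9, -11).
Gauss-Seidel: T = -(D+L)⁻¹U, row 0 first, T[0,4] = -(4)/(-14) = +0.2857; later rows by forward substitution.
  T[0,:] = [+0.0000 -0.3571 -0.1429 +0.0714 +0.2857 -0.4286]
  T[1,:] = [+0.0000 -0.0893 -0.5357 +0.1012 -0.1786 +0.1429]
  T[2,:] = [+0.0000 -0.0824 +0.1209 -0.3168 +0.5275 -0.0220]
  T[3,:] = [+0.0000 +0.1527 +0.2889 -0.1395 +0.0036 +0.3356]
  T[4,:] = [+0.0000 -0.1124 +0.1819 -0.1784 +0.4157 -0.6368]
  T[5,:] = [+0.0000 +0.1646 -0.0145 -0.1230 -0.0502 +0.3531]
|eigenvalues of T|: 0.8588, 0.3829, 0.3829, 0.2792, 0.0291, 0.0000.
spectral radius ρ = 0.8588; 0.8588 < 1: convergent.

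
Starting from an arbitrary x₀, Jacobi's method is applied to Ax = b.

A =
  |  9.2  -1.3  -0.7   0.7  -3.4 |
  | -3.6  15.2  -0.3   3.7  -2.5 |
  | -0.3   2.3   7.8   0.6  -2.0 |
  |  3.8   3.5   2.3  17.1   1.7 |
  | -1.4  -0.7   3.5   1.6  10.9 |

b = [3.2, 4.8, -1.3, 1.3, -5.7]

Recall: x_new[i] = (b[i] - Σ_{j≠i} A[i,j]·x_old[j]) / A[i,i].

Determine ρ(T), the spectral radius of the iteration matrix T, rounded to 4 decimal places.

Let D = diag(9.2, 15.2, 7.8, 17.1, 10.9); L, U the strict triangles.
Jacobi T = -D⁻¹(L+U): T[2,3] = -(0.6)/(7.8) = -0.0769; T[2,2] = 0.
  T[0,:] = [+0.0000, +0.1413, +0.0761, -0.0761, +0.3696]
  T[1,:] = [+0.2368, +0.0000, +0.0197, -0.2434, +0.1645]
  T[2,:] = [+0.0385, -0.2949, +0.0000, -0.0769, +0.2564]
  T[3,:] = [-0.2222, -0.2047, -0.1345, +0.0000, -0.0994]
  T[4,:] = [+0.1284, +0.0642, -0.3211, -0.1468, +0.0000]
|roots of det(T-λI)|: 0.5134, 0.2924, 0.2924, 0.2308, 0.2308.
ρ = 0.5134; 0.5134 < 1, so it converges for any x₀.

0.5134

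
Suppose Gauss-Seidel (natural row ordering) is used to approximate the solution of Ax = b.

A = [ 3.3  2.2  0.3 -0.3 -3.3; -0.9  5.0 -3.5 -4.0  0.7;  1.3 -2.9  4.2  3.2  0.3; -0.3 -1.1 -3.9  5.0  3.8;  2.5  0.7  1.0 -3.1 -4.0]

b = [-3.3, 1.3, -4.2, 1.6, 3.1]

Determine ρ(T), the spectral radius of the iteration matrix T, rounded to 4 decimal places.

Split A = D + L + U, D = diag(3.3, 5, 4.2, 5, -4).
GS T = -(D+L)⁻¹U: row 0 first, T[0,1] = -(2.2)/(3.3) = -0.6667; later rows by forward substitution.
  T[0,:] = [+0.0000  -0.6667  -0.0909  +0.0909  +1.0000]
  T[1,:] = [+0.0000  -0.1200  +0.6836  +0.8164  +0.0400]
  T[2,:] = [+0.0000  +0.1235  +0.5002  -0.2264  -0.3533]
  T[3,:] = [+0.0000  +0.0299  +0.5351  +0.0085  -0.9668]
  T[4,:] = [+0.0000  -0.4300  -0.2268  +0.1365  +1.2929]
moduli |λ_i(T)| = 1.4525, 0.5250, 0.5250, 0.4219, 0.0000.
ρ(T) = max|λ| = 1.4525; 1.4525 > 1, so it fails to converge.

1.4525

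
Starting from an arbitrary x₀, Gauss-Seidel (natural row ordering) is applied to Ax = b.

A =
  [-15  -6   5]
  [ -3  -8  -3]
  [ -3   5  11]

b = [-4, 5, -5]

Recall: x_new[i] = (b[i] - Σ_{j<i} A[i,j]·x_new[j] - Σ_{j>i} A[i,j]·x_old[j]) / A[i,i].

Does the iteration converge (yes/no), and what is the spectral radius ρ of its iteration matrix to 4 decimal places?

Diagonal D = diag(-15, -8, 11); L, U strict lower/upper.
T_GS = -(D+L)⁻¹U: row 0 first, T[0,2] = -(5)/(-15) = +0.3333; later rows by forward substitution.
  T[0,:] = [+0.0000  -0.4000  +0.3333]
  T[1,:] = [+0.0000  +0.1500  -0.5000]
  T[2,:] = [+0.0000  -0.1773  +0.3182]
eigenvalue magnitudes: 0.5435, 0.0753, 0.0000.
ρ(T) = max|λ| = 0.5435; 0.5435 < 1 ⇒ converges.

yes, ρ = 0.5435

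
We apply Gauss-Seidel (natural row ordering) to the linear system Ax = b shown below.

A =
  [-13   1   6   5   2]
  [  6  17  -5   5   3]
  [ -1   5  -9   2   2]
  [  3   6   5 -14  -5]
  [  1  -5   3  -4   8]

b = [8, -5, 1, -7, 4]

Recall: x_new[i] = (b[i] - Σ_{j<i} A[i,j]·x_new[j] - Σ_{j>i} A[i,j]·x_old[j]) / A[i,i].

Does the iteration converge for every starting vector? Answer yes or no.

yes

Split A = D + L + U, D = diag(-13, 17, -9, -14, 8).
Gauss-Seidel: T = -(D+L)⁻¹U, row 0 first, T[0,2] = -(6)/(-13) = +0.4615; later rows by forward substitution.
  T[0,:] = [+0.0000, +0.0769, +0.4615, +0.3846, +0.1538]
  T[1,:] = [+0.0000, -0.0271, +0.1312, -0.4299, -0.2308]
  T[2,:] = [+0.0000, -0.0236, +0.0216, -0.0593, +0.0769]
  T[3,:] = [+0.0000, -0.0036, +0.1629, -0.1230, -0.3956]
  T[4,:] = [+0.0000, -0.0195, +0.0976, -0.3560, -0.3901]
|eigenvalues of T|: 0.6701, 0.0770, 0.0659, 0.0659, 0.0000.
spectral radius ρ = 0.6701; 0.6701 < 1 ⇒ converges.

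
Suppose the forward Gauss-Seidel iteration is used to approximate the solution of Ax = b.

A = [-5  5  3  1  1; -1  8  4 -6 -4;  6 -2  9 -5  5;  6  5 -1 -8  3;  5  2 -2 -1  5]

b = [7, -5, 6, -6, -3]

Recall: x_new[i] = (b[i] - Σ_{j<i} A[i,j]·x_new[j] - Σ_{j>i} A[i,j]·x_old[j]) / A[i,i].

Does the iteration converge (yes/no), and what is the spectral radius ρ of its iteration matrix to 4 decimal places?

Diagonal D = diag(-5, 8, 9, -8, 5); L, U strict lower/upper.
Gauss-Seidel: T = -(D+L)⁻¹U, row 0 first, T[0,4] = -(1)/(-5) = +0.2000; later rows by forward substitution.
  T[0,:] = [+0.0000 +1.0000 +0.6000 +0.2000 +0.2000]
  T[1,:] = [+0.0000 +0.1250 -0.4250 +0.7750 +0.5250]
  T[2,:] = [+0.0000 -0.6389 -0.4944 +0.5944 -0.5722]
  T[3,:] = [+0.0000 +0.9080 +0.2462 +0.5601 +0.9247]
  T[4,:] = [+0.0000 -1.1240 -0.5785 -0.1602 -0.4540]
moduli |λ_i(T)| = 1.4935, 0.8040, 0.8040, 0.1079, 0.0000.
spectral radius ρ = 1.4935; 1.4935 > 1, so it fails to converge.

no, ρ = 1.4935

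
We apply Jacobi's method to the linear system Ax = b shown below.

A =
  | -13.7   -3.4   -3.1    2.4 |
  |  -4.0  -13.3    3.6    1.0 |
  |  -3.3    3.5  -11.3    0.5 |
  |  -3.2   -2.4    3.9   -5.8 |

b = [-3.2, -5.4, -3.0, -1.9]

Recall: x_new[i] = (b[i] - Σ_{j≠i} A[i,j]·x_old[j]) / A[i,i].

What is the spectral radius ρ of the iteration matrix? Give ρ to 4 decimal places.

0.5178

Write A = D+L+U with D = diag(-13.7, -13.3, -11.3, -5.8).
T_J = -D⁻¹(L+U): T[2,3] = -(0.5)/(-11.3) = +0.0442; T[2,2] = 0.
  T[0,:] = [+0.0000, -0.2482, -0.2263, +0.1752]
  T[1,:] = [-0.3008, +0.0000, +0.2707, +0.0752]
  T[2,:] = [-0.2920, +0.3097, +0.0000, +0.0442]
  T[3,:] = [-0.5517, -0.4138, +0.6724, +0.0000]
eigenvalue magnitudes: 0.5178, 0.2731, 0.2731, 0.2502.
ρ = 0.5178; 0.5178 < 1 ⇒ converges.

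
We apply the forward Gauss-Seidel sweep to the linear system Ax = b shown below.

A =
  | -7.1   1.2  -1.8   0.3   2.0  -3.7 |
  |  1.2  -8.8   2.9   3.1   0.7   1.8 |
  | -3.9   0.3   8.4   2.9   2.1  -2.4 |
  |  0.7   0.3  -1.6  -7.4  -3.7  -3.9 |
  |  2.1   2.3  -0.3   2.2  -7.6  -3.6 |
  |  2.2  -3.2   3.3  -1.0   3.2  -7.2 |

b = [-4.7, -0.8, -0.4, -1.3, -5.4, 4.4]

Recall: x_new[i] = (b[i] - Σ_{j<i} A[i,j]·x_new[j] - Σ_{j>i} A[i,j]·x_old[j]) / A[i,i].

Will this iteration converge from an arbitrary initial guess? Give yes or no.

Split A = D + L + U, D = diag(-7.1, -8.8, 8.4, -7.4, -7.6, -7.2).
GS T = -(D+L)⁻¹U: row 0 first, T[0,3] = -(0.3)/(-7.1) = +0.0423; later rows by forward substitution.
  T[0,:] = [+0.0000 +0.1690 -0.2535 +0.0423 +0.2817 -0.5211]
  T[1,:] = [+0.0000 +0.0230 +0.2950 +0.3580 +0.1180 +0.1335]
  T[2,:] = [+0.0000 +0.0776 -0.1282 -0.3384 -0.1234 +0.0390]
  T[3,:] = [+0.0000 +0.0001 +0.0157 +0.0917 -0.4419 -0.5793]
  T[4,:] = [+0.0000 +0.0506 +0.0288 +0.1599 -0.0095 -0.7465]
  T[5,:] = [+0.0000 +0.0995 -0.2567 -0.2430 +0.0342 -0.4520]
|λ(T)| sorted: 0.8752, 0.4836, 0.4836, 0.1251, 0.0544, 0.0000.
spectral radius ρ = 0.8752; 0.8752 < 1 ⇒ converges.

yes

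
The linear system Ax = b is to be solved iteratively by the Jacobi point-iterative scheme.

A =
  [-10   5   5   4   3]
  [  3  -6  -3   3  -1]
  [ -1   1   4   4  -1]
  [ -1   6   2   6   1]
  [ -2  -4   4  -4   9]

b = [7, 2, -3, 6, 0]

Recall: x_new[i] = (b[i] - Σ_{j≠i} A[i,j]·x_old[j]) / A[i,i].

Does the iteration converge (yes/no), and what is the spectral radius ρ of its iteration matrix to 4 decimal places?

no, ρ = 1.1706

Diagonal D = diag(-10, -6, 4, 6, 9); L, U strict lower/upper.
Jacobi: T = -D⁻¹(L+U), T[3,2] = -(2)/(6) = -0.3333; T[3,3] = 0.
  T[0,:] = [+0.0000 +0.5000 +0.5000 +0.4000 +0.3000]
  T[1,:] = [+0.5000 +0.0000 -0.5000 +0.5000 -0.1667]
  T[2,:] = [+0.2500 -0.2500 +0.0000 -1.0000 +0.2500]
  T[3,:] = [+0.1667 -1.0000 -0.3333 +0.0000 -0.1667]
  T[4,:] = [+0.2222 +0.4444 -0.4444 +0.4444 +0.0000]
moduli |λ_i(T)| = 1.1706, 0.8674, 0.8674, 0.2897, 0.2897.
spectral radius ρ = 1.1706; 1.1706 > 1: divergent.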